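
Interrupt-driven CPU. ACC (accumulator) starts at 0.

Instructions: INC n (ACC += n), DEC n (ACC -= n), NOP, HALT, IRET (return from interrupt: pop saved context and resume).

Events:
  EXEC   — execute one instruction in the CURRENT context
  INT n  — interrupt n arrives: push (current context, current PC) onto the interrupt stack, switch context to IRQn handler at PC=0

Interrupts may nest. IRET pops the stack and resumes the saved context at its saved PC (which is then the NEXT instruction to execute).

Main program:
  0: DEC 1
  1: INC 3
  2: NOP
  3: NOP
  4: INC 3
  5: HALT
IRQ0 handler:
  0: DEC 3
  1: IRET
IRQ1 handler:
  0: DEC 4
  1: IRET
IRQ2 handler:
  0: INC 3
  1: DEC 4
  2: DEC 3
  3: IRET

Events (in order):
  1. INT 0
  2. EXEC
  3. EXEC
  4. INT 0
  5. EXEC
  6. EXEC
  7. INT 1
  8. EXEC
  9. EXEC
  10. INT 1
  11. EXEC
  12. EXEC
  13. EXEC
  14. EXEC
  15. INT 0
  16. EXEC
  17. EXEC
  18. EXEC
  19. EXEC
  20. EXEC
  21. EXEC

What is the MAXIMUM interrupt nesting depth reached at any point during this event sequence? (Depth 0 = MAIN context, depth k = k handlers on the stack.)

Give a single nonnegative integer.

Event 1 (INT 0): INT 0 arrives: push (MAIN, PC=0), enter IRQ0 at PC=0 (depth now 1) [depth=1]
Event 2 (EXEC): [IRQ0] PC=0: DEC 3 -> ACC=-3 [depth=1]
Event 3 (EXEC): [IRQ0] PC=1: IRET -> resume MAIN at PC=0 (depth now 0) [depth=0]
Event 4 (INT 0): INT 0 arrives: push (MAIN, PC=0), enter IRQ0 at PC=0 (depth now 1) [depth=1]
Event 5 (EXEC): [IRQ0] PC=0: DEC 3 -> ACC=-6 [depth=1]
Event 6 (EXEC): [IRQ0] PC=1: IRET -> resume MAIN at PC=0 (depth now 0) [depth=0]
Event 7 (INT 1): INT 1 arrives: push (MAIN, PC=0), enter IRQ1 at PC=0 (depth now 1) [depth=1]
Event 8 (EXEC): [IRQ1] PC=0: DEC 4 -> ACC=-10 [depth=1]
Event 9 (EXEC): [IRQ1] PC=1: IRET -> resume MAIN at PC=0 (depth now 0) [depth=0]
Event 10 (INT 1): INT 1 arrives: push (MAIN, PC=0), enter IRQ1 at PC=0 (depth now 1) [depth=1]
Event 11 (EXEC): [IRQ1] PC=0: DEC 4 -> ACC=-14 [depth=1]
Event 12 (EXEC): [IRQ1] PC=1: IRET -> resume MAIN at PC=0 (depth now 0) [depth=0]
Event 13 (EXEC): [MAIN] PC=0: DEC 1 -> ACC=-15 [depth=0]
Event 14 (EXEC): [MAIN] PC=1: INC 3 -> ACC=-12 [depth=0]
Event 15 (INT 0): INT 0 arrives: push (MAIN, PC=2), enter IRQ0 at PC=0 (depth now 1) [depth=1]
Event 16 (EXEC): [IRQ0] PC=0: DEC 3 -> ACC=-15 [depth=1]
Event 17 (EXEC): [IRQ0] PC=1: IRET -> resume MAIN at PC=2 (depth now 0) [depth=0]
Event 18 (EXEC): [MAIN] PC=2: NOP [depth=0]
Event 19 (EXEC): [MAIN] PC=3: NOP [depth=0]
Event 20 (EXEC): [MAIN] PC=4: INC 3 -> ACC=-12 [depth=0]
Event 21 (EXEC): [MAIN] PC=5: HALT [depth=0]
Max depth observed: 1

Answer: 1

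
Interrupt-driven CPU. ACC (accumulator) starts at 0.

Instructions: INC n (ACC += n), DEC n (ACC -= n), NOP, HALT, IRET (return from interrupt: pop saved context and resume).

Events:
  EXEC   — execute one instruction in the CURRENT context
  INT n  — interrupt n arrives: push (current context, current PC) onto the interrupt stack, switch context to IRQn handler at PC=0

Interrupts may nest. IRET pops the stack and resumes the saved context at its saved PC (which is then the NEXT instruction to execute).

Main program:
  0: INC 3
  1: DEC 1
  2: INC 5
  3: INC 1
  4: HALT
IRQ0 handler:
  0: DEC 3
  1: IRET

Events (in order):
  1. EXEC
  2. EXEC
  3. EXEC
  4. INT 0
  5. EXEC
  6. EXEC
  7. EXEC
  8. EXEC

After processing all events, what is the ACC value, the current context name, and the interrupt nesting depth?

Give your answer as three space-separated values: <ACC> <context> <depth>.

Event 1 (EXEC): [MAIN] PC=0: INC 3 -> ACC=3
Event 2 (EXEC): [MAIN] PC=1: DEC 1 -> ACC=2
Event 3 (EXEC): [MAIN] PC=2: INC 5 -> ACC=7
Event 4 (INT 0): INT 0 arrives: push (MAIN, PC=3), enter IRQ0 at PC=0 (depth now 1)
Event 5 (EXEC): [IRQ0] PC=0: DEC 3 -> ACC=4
Event 6 (EXEC): [IRQ0] PC=1: IRET -> resume MAIN at PC=3 (depth now 0)
Event 7 (EXEC): [MAIN] PC=3: INC 1 -> ACC=5
Event 8 (EXEC): [MAIN] PC=4: HALT

Answer: 5 MAIN 0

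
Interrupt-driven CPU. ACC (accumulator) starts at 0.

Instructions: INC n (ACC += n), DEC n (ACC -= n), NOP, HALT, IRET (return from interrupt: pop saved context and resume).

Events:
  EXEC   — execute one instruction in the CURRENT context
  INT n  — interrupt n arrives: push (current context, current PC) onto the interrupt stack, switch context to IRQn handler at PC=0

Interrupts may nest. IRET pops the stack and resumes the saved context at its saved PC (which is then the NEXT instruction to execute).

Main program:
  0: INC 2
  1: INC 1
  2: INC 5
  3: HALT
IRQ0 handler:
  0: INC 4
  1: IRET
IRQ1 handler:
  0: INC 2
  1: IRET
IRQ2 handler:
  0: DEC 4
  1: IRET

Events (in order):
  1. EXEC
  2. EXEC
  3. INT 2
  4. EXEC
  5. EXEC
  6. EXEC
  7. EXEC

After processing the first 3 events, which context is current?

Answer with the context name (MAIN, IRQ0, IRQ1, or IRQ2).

Answer: IRQ2

Derivation:
Event 1 (EXEC): [MAIN] PC=0: INC 2 -> ACC=2
Event 2 (EXEC): [MAIN] PC=1: INC 1 -> ACC=3
Event 3 (INT 2): INT 2 arrives: push (MAIN, PC=2), enter IRQ2 at PC=0 (depth now 1)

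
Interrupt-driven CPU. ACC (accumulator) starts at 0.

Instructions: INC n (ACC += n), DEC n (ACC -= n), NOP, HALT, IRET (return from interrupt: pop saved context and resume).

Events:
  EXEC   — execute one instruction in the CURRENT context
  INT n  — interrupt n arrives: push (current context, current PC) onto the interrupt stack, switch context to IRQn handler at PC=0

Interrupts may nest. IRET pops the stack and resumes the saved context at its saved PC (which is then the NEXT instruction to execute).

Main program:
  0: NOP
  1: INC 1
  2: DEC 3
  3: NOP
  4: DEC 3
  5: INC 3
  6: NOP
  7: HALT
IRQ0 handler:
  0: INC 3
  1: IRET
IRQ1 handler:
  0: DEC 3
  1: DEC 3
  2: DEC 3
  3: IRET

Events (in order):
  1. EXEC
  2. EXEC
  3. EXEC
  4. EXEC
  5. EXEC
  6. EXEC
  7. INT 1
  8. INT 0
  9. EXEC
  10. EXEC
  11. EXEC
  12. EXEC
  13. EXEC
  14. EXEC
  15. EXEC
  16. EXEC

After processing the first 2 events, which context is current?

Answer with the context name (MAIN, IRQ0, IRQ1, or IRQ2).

Event 1 (EXEC): [MAIN] PC=0: NOP
Event 2 (EXEC): [MAIN] PC=1: INC 1 -> ACC=1

Answer: MAIN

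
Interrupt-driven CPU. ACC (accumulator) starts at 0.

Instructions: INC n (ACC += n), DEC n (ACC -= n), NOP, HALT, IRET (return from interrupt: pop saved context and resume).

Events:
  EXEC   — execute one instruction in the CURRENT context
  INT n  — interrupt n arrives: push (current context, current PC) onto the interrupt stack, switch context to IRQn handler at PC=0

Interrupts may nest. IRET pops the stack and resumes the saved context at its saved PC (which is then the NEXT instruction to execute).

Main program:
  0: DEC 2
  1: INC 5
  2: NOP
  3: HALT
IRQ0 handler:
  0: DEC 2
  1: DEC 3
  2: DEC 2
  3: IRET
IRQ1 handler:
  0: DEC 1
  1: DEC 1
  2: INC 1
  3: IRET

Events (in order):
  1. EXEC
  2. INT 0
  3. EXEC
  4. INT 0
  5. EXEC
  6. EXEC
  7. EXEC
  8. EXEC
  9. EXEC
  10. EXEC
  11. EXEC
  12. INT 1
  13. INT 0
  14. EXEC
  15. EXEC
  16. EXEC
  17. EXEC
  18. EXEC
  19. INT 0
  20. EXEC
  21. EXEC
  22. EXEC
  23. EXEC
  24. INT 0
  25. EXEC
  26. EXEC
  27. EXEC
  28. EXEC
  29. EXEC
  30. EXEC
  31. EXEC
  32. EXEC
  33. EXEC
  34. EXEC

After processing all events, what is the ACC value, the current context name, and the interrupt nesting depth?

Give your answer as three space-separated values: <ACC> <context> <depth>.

Answer: -33 MAIN 0

Derivation:
Event 1 (EXEC): [MAIN] PC=0: DEC 2 -> ACC=-2
Event 2 (INT 0): INT 0 arrives: push (MAIN, PC=1), enter IRQ0 at PC=0 (depth now 1)
Event 3 (EXEC): [IRQ0] PC=0: DEC 2 -> ACC=-4
Event 4 (INT 0): INT 0 arrives: push (IRQ0, PC=1), enter IRQ0 at PC=0 (depth now 2)
Event 5 (EXEC): [IRQ0] PC=0: DEC 2 -> ACC=-6
Event 6 (EXEC): [IRQ0] PC=1: DEC 3 -> ACC=-9
Event 7 (EXEC): [IRQ0] PC=2: DEC 2 -> ACC=-11
Event 8 (EXEC): [IRQ0] PC=3: IRET -> resume IRQ0 at PC=1 (depth now 1)
Event 9 (EXEC): [IRQ0] PC=1: DEC 3 -> ACC=-14
Event 10 (EXEC): [IRQ0] PC=2: DEC 2 -> ACC=-16
Event 11 (EXEC): [IRQ0] PC=3: IRET -> resume MAIN at PC=1 (depth now 0)
Event 12 (INT 1): INT 1 arrives: push (MAIN, PC=1), enter IRQ1 at PC=0 (depth now 1)
Event 13 (INT 0): INT 0 arrives: push (IRQ1, PC=0), enter IRQ0 at PC=0 (depth now 2)
Event 14 (EXEC): [IRQ0] PC=0: DEC 2 -> ACC=-18
Event 15 (EXEC): [IRQ0] PC=1: DEC 3 -> ACC=-21
Event 16 (EXEC): [IRQ0] PC=2: DEC 2 -> ACC=-23
Event 17 (EXEC): [IRQ0] PC=3: IRET -> resume IRQ1 at PC=0 (depth now 1)
Event 18 (EXEC): [IRQ1] PC=0: DEC 1 -> ACC=-24
Event 19 (INT 0): INT 0 arrives: push (IRQ1, PC=1), enter IRQ0 at PC=0 (depth now 2)
Event 20 (EXEC): [IRQ0] PC=0: DEC 2 -> ACC=-26
Event 21 (EXEC): [IRQ0] PC=1: DEC 3 -> ACC=-29
Event 22 (EXEC): [IRQ0] PC=2: DEC 2 -> ACC=-31
Event 23 (EXEC): [IRQ0] PC=3: IRET -> resume IRQ1 at PC=1 (depth now 1)
Event 24 (INT 0): INT 0 arrives: push (IRQ1, PC=1), enter IRQ0 at PC=0 (depth now 2)
Event 25 (EXEC): [IRQ0] PC=0: DEC 2 -> ACC=-33
Event 26 (EXEC): [IRQ0] PC=1: DEC 3 -> ACC=-36
Event 27 (EXEC): [IRQ0] PC=2: DEC 2 -> ACC=-38
Event 28 (EXEC): [IRQ0] PC=3: IRET -> resume IRQ1 at PC=1 (depth now 1)
Event 29 (EXEC): [IRQ1] PC=1: DEC 1 -> ACC=-39
Event 30 (EXEC): [IRQ1] PC=2: INC 1 -> ACC=-38
Event 31 (EXEC): [IRQ1] PC=3: IRET -> resume MAIN at PC=1 (depth now 0)
Event 32 (EXEC): [MAIN] PC=1: INC 5 -> ACC=-33
Event 33 (EXEC): [MAIN] PC=2: NOP
Event 34 (EXEC): [MAIN] PC=3: HALT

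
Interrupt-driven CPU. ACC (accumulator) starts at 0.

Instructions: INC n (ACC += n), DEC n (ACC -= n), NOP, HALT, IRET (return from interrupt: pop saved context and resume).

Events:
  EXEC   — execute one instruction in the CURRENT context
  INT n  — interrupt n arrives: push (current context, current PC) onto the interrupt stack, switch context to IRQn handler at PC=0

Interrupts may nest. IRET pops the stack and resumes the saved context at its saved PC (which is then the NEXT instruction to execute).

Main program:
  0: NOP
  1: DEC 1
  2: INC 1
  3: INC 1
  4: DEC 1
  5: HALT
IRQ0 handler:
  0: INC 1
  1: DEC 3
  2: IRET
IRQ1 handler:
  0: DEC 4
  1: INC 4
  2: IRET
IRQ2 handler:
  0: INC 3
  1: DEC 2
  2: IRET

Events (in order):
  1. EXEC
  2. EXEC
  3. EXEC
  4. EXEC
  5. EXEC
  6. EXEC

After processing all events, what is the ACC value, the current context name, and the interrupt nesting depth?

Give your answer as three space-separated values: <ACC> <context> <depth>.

Event 1 (EXEC): [MAIN] PC=0: NOP
Event 2 (EXEC): [MAIN] PC=1: DEC 1 -> ACC=-1
Event 3 (EXEC): [MAIN] PC=2: INC 1 -> ACC=0
Event 4 (EXEC): [MAIN] PC=3: INC 1 -> ACC=1
Event 5 (EXEC): [MAIN] PC=4: DEC 1 -> ACC=0
Event 6 (EXEC): [MAIN] PC=5: HALT

Answer: 0 MAIN 0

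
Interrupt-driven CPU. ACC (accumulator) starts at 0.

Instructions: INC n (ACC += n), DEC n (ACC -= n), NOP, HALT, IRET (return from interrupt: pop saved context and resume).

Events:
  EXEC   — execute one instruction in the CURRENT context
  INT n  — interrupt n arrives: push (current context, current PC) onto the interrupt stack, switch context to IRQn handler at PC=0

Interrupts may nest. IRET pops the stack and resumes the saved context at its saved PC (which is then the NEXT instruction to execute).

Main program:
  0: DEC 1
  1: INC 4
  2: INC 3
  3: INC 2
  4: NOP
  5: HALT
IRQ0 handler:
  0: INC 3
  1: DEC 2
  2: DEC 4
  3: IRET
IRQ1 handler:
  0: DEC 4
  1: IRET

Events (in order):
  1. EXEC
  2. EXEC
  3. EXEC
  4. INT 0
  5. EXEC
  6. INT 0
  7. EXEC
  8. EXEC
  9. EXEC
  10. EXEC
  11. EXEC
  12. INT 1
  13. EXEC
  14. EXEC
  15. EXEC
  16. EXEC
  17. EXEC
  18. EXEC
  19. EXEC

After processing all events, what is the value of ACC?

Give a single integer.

Event 1 (EXEC): [MAIN] PC=0: DEC 1 -> ACC=-1
Event 2 (EXEC): [MAIN] PC=1: INC 4 -> ACC=3
Event 3 (EXEC): [MAIN] PC=2: INC 3 -> ACC=6
Event 4 (INT 0): INT 0 arrives: push (MAIN, PC=3), enter IRQ0 at PC=0 (depth now 1)
Event 5 (EXEC): [IRQ0] PC=0: INC 3 -> ACC=9
Event 6 (INT 0): INT 0 arrives: push (IRQ0, PC=1), enter IRQ0 at PC=0 (depth now 2)
Event 7 (EXEC): [IRQ0] PC=0: INC 3 -> ACC=12
Event 8 (EXEC): [IRQ0] PC=1: DEC 2 -> ACC=10
Event 9 (EXEC): [IRQ0] PC=2: DEC 4 -> ACC=6
Event 10 (EXEC): [IRQ0] PC=3: IRET -> resume IRQ0 at PC=1 (depth now 1)
Event 11 (EXEC): [IRQ0] PC=1: DEC 2 -> ACC=4
Event 12 (INT 1): INT 1 arrives: push (IRQ0, PC=2), enter IRQ1 at PC=0 (depth now 2)
Event 13 (EXEC): [IRQ1] PC=0: DEC 4 -> ACC=0
Event 14 (EXEC): [IRQ1] PC=1: IRET -> resume IRQ0 at PC=2 (depth now 1)
Event 15 (EXEC): [IRQ0] PC=2: DEC 4 -> ACC=-4
Event 16 (EXEC): [IRQ0] PC=3: IRET -> resume MAIN at PC=3 (depth now 0)
Event 17 (EXEC): [MAIN] PC=3: INC 2 -> ACC=-2
Event 18 (EXEC): [MAIN] PC=4: NOP
Event 19 (EXEC): [MAIN] PC=5: HALT

Answer: -2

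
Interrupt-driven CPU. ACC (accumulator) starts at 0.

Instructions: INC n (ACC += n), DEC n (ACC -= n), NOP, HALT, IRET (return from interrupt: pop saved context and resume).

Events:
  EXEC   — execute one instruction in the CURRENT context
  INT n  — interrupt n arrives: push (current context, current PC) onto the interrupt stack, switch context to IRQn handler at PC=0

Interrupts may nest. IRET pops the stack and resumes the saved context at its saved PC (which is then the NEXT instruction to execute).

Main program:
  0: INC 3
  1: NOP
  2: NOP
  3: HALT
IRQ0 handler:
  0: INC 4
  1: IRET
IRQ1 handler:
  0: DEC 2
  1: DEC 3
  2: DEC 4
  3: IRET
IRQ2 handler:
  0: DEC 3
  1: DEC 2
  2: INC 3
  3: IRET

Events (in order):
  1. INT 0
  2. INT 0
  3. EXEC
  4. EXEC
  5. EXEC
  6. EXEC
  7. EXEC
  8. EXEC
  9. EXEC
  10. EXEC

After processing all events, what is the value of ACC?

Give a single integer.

Event 1 (INT 0): INT 0 arrives: push (MAIN, PC=0), enter IRQ0 at PC=0 (depth now 1)
Event 2 (INT 0): INT 0 arrives: push (IRQ0, PC=0), enter IRQ0 at PC=0 (depth now 2)
Event 3 (EXEC): [IRQ0] PC=0: INC 4 -> ACC=4
Event 4 (EXEC): [IRQ0] PC=1: IRET -> resume IRQ0 at PC=0 (depth now 1)
Event 5 (EXEC): [IRQ0] PC=0: INC 4 -> ACC=8
Event 6 (EXEC): [IRQ0] PC=1: IRET -> resume MAIN at PC=0 (depth now 0)
Event 7 (EXEC): [MAIN] PC=0: INC 3 -> ACC=11
Event 8 (EXEC): [MAIN] PC=1: NOP
Event 9 (EXEC): [MAIN] PC=2: NOP
Event 10 (EXEC): [MAIN] PC=3: HALT

Answer: 11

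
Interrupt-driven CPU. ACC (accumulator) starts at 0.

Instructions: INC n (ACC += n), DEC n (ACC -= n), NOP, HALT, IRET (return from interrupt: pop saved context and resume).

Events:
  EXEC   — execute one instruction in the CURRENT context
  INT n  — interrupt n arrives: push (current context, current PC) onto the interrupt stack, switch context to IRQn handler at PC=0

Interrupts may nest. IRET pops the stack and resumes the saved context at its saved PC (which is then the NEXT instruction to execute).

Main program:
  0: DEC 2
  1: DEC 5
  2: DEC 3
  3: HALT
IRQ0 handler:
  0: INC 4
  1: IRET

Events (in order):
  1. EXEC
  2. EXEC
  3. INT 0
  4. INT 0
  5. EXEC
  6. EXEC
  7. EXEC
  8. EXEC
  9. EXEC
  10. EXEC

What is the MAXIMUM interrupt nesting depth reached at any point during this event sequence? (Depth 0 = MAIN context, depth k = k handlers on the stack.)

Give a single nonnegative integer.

Event 1 (EXEC): [MAIN] PC=0: DEC 2 -> ACC=-2 [depth=0]
Event 2 (EXEC): [MAIN] PC=1: DEC 5 -> ACC=-7 [depth=0]
Event 3 (INT 0): INT 0 arrives: push (MAIN, PC=2), enter IRQ0 at PC=0 (depth now 1) [depth=1]
Event 4 (INT 0): INT 0 arrives: push (IRQ0, PC=0), enter IRQ0 at PC=0 (depth now 2) [depth=2]
Event 5 (EXEC): [IRQ0] PC=0: INC 4 -> ACC=-3 [depth=2]
Event 6 (EXEC): [IRQ0] PC=1: IRET -> resume IRQ0 at PC=0 (depth now 1) [depth=1]
Event 7 (EXEC): [IRQ0] PC=0: INC 4 -> ACC=1 [depth=1]
Event 8 (EXEC): [IRQ0] PC=1: IRET -> resume MAIN at PC=2 (depth now 0) [depth=0]
Event 9 (EXEC): [MAIN] PC=2: DEC 3 -> ACC=-2 [depth=0]
Event 10 (EXEC): [MAIN] PC=3: HALT [depth=0]
Max depth observed: 2

Answer: 2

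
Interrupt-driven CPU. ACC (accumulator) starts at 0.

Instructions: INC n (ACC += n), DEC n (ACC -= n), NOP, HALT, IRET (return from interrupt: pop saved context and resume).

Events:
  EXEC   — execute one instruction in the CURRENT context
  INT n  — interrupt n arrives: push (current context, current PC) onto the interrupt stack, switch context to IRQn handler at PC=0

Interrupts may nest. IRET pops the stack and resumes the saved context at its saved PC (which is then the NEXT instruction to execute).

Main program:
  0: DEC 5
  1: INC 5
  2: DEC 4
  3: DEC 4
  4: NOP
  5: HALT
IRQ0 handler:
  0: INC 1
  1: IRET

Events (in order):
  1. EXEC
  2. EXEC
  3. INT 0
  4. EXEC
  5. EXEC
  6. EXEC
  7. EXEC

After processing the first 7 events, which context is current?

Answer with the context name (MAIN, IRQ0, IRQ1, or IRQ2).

Event 1 (EXEC): [MAIN] PC=0: DEC 5 -> ACC=-5
Event 2 (EXEC): [MAIN] PC=1: INC 5 -> ACC=0
Event 3 (INT 0): INT 0 arrives: push (MAIN, PC=2), enter IRQ0 at PC=0 (depth now 1)
Event 4 (EXEC): [IRQ0] PC=0: INC 1 -> ACC=1
Event 5 (EXEC): [IRQ0] PC=1: IRET -> resume MAIN at PC=2 (depth now 0)
Event 6 (EXEC): [MAIN] PC=2: DEC 4 -> ACC=-3
Event 7 (EXEC): [MAIN] PC=3: DEC 4 -> ACC=-7

Answer: MAIN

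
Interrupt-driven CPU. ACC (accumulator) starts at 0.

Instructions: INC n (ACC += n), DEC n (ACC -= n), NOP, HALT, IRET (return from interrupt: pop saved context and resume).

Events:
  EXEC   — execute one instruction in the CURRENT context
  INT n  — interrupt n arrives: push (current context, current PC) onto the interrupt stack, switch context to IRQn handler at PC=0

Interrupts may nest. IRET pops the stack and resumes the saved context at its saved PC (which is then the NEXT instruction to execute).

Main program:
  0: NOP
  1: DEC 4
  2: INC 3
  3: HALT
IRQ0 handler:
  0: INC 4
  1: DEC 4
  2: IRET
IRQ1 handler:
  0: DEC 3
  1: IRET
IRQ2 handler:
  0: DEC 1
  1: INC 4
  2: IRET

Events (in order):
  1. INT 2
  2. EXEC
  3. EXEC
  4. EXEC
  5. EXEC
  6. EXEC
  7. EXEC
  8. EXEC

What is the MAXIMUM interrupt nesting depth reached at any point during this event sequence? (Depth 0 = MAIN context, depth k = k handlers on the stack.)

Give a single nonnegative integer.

Answer: 1

Derivation:
Event 1 (INT 2): INT 2 arrives: push (MAIN, PC=0), enter IRQ2 at PC=0 (depth now 1) [depth=1]
Event 2 (EXEC): [IRQ2] PC=0: DEC 1 -> ACC=-1 [depth=1]
Event 3 (EXEC): [IRQ2] PC=1: INC 4 -> ACC=3 [depth=1]
Event 4 (EXEC): [IRQ2] PC=2: IRET -> resume MAIN at PC=0 (depth now 0) [depth=0]
Event 5 (EXEC): [MAIN] PC=0: NOP [depth=0]
Event 6 (EXEC): [MAIN] PC=1: DEC 4 -> ACC=-1 [depth=0]
Event 7 (EXEC): [MAIN] PC=2: INC 3 -> ACC=2 [depth=0]
Event 8 (EXEC): [MAIN] PC=3: HALT [depth=0]
Max depth observed: 1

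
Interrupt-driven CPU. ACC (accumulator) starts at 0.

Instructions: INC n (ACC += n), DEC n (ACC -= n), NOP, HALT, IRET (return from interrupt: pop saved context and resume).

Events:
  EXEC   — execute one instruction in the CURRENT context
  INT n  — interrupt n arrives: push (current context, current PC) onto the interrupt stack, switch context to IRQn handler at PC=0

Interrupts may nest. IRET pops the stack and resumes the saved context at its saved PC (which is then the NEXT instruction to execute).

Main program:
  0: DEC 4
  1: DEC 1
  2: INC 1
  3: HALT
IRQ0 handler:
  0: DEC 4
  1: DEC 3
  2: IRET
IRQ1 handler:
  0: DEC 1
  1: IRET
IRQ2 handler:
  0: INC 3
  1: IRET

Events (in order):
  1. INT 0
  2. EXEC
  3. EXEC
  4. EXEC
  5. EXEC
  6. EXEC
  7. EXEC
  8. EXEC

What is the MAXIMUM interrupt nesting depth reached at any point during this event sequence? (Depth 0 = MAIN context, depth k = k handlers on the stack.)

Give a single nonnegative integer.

Answer: 1

Derivation:
Event 1 (INT 0): INT 0 arrives: push (MAIN, PC=0), enter IRQ0 at PC=0 (depth now 1) [depth=1]
Event 2 (EXEC): [IRQ0] PC=0: DEC 4 -> ACC=-4 [depth=1]
Event 3 (EXEC): [IRQ0] PC=1: DEC 3 -> ACC=-7 [depth=1]
Event 4 (EXEC): [IRQ0] PC=2: IRET -> resume MAIN at PC=0 (depth now 0) [depth=0]
Event 5 (EXEC): [MAIN] PC=0: DEC 4 -> ACC=-11 [depth=0]
Event 6 (EXEC): [MAIN] PC=1: DEC 1 -> ACC=-12 [depth=0]
Event 7 (EXEC): [MAIN] PC=2: INC 1 -> ACC=-11 [depth=0]
Event 8 (EXEC): [MAIN] PC=3: HALT [depth=0]
Max depth observed: 1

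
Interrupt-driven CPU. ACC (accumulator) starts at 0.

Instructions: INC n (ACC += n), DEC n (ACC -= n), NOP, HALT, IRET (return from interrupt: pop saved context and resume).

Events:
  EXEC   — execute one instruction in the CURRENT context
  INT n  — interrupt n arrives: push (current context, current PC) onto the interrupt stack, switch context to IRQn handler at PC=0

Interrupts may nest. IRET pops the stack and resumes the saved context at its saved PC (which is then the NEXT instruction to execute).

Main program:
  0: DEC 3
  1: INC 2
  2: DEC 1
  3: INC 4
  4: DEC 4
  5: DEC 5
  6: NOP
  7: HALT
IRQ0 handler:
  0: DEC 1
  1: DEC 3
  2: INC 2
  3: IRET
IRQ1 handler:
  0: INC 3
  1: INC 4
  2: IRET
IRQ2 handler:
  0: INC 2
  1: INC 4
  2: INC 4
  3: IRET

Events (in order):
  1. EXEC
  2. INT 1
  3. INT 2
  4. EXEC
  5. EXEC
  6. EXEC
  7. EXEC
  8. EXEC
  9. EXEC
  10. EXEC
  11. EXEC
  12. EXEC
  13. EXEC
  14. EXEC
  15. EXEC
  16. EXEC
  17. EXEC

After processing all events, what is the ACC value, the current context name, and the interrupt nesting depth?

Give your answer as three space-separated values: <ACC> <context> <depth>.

Answer: 10 MAIN 0

Derivation:
Event 1 (EXEC): [MAIN] PC=0: DEC 3 -> ACC=-3
Event 2 (INT 1): INT 1 arrives: push (MAIN, PC=1), enter IRQ1 at PC=0 (depth now 1)
Event 3 (INT 2): INT 2 arrives: push (IRQ1, PC=0), enter IRQ2 at PC=0 (depth now 2)
Event 4 (EXEC): [IRQ2] PC=0: INC 2 -> ACC=-1
Event 5 (EXEC): [IRQ2] PC=1: INC 4 -> ACC=3
Event 6 (EXEC): [IRQ2] PC=2: INC 4 -> ACC=7
Event 7 (EXEC): [IRQ2] PC=3: IRET -> resume IRQ1 at PC=0 (depth now 1)
Event 8 (EXEC): [IRQ1] PC=0: INC 3 -> ACC=10
Event 9 (EXEC): [IRQ1] PC=1: INC 4 -> ACC=14
Event 10 (EXEC): [IRQ1] PC=2: IRET -> resume MAIN at PC=1 (depth now 0)
Event 11 (EXEC): [MAIN] PC=1: INC 2 -> ACC=16
Event 12 (EXEC): [MAIN] PC=2: DEC 1 -> ACC=15
Event 13 (EXEC): [MAIN] PC=3: INC 4 -> ACC=19
Event 14 (EXEC): [MAIN] PC=4: DEC 4 -> ACC=15
Event 15 (EXEC): [MAIN] PC=5: DEC 5 -> ACC=10
Event 16 (EXEC): [MAIN] PC=6: NOP
Event 17 (EXEC): [MAIN] PC=7: HALT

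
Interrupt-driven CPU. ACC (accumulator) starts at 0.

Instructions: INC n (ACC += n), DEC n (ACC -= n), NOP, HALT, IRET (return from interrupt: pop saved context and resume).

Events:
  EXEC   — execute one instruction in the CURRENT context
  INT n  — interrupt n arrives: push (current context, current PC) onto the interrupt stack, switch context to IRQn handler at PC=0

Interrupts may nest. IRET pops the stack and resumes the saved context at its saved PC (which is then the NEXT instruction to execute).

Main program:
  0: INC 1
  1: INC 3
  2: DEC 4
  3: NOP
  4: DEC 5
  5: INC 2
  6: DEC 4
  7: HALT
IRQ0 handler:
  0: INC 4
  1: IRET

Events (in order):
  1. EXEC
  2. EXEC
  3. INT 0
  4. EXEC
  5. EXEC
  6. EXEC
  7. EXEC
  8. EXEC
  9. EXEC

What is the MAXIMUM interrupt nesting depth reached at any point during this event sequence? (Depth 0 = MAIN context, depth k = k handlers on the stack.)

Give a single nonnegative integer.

Answer: 1

Derivation:
Event 1 (EXEC): [MAIN] PC=0: INC 1 -> ACC=1 [depth=0]
Event 2 (EXEC): [MAIN] PC=1: INC 3 -> ACC=4 [depth=0]
Event 3 (INT 0): INT 0 arrives: push (MAIN, PC=2), enter IRQ0 at PC=0 (depth now 1) [depth=1]
Event 4 (EXEC): [IRQ0] PC=0: INC 4 -> ACC=8 [depth=1]
Event 5 (EXEC): [IRQ0] PC=1: IRET -> resume MAIN at PC=2 (depth now 0) [depth=0]
Event 6 (EXEC): [MAIN] PC=2: DEC 4 -> ACC=4 [depth=0]
Event 7 (EXEC): [MAIN] PC=3: NOP [depth=0]
Event 8 (EXEC): [MAIN] PC=4: DEC 5 -> ACC=-1 [depth=0]
Event 9 (EXEC): [MAIN] PC=5: INC 2 -> ACC=1 [depth=0]
Max depth observed: 1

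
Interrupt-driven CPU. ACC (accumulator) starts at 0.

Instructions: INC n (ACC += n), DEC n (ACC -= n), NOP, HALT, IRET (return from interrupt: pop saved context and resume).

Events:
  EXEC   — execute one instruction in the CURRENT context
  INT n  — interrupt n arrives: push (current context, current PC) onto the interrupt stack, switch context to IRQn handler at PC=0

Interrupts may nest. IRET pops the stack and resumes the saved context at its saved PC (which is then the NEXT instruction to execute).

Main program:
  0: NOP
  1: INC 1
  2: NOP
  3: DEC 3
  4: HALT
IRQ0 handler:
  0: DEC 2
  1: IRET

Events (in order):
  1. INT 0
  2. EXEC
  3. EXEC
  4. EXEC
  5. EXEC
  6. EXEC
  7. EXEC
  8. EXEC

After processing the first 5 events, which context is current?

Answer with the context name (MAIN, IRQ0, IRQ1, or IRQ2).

Answer: MAIN

Derivation:
Event 1 (INT 0): INT 0 arrives: push (MAIN, PC=0), enter IRQ0 at PC=0 (depth now 1)
Event 2 (EXEC): [IRQ0] PC=0: DEC 2 -> ACC=-2
Event 3 (EXEC): [IRQ0] PC=1: IRET -> resume MAIN at PC=0 (depth now 0)
Event 4 (EXEC): [MAIN] PC=0: NOP
Event 5 (EXEC): [MAIN] PC=1: INC 1 -> ACC=-1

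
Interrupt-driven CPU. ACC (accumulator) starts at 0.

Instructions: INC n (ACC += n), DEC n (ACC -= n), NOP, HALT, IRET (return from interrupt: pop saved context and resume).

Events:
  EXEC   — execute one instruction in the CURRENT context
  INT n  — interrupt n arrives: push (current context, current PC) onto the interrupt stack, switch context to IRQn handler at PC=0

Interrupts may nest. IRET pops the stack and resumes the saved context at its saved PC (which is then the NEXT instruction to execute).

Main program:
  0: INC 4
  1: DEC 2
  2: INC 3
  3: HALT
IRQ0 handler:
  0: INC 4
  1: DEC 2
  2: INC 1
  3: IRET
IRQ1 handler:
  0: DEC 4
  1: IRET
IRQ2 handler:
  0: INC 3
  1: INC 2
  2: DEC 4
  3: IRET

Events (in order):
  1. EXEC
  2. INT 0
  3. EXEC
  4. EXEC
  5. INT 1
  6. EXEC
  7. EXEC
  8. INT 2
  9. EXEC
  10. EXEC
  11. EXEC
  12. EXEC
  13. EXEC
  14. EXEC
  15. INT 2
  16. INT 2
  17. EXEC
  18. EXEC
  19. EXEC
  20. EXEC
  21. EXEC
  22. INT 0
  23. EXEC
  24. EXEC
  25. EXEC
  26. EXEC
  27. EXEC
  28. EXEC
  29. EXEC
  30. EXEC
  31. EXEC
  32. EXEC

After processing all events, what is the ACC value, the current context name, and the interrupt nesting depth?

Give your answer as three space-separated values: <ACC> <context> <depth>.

Event 1 (EXEC): [MAIN] PC=0: INC 4 -> ACC=4
Event 2 (INT 0): INT 0 arrives: push (MAIN, PC=1), enter IRQ0 at PC=0 (depth now 1)
Event 3 (EXEC): [IRQ0] PC=0: INC 4 -> ACC=8
Event 4 (EXEC): [IRQ0] PC=1: DEC 2 -> ACC=6
Event 5 (INT 1): INT 1 arrives: push (IRQ0, PC=2), enter IRQ1 at PC=0 (depth now 2)
Event 6 (EXEC): [IRQ1] PC=0: DEC 4 -> ACC=2
Event 7 (EXEC): [IRQ1] PC=1: IRET -> resume IRQ0 at PC=2 (depth now 1)
Event 8 (INT 2): INT 2 arrives: push (IRQ0, PC=2), enter IRQ2 at PC=0 (depth now 2)
Event 9 (EXEC): [IRQ2] PC=0: INC 3 -> ACC=5
Event 10 (EXEC): [IRQ2] PC=1: INC 2 -> ACC=7
Event 11 (EXEC): [IRQ2] PC=2: DEC 4 -> ACC=3
Event 12 (EXEC): [IRQ2] PC=3: IRET -> resume IRQ0 at PC=2 (depth now 1)
Event 13 (EXEC): [IRQ0] PC=2: INC 1 -> ACC=4
Event 14 (EXEC): [IRQ0] PC=3: IRET -> resume MAIN at PC=1 (depth now 0)
Event 15 (INT 2): INT 2 arrives: push (MAIN, PC=1), enter IRQ2 at PC=0 (depth now 1)
Event 16 (INT 2): INT 2 arrives: push (IRQ2, PC=0), enter IRQ2 at PC=0 (depth now 2)
Event 17 (EXEC): [IRQ2] PC=0: INC 3 -> ACC=7
Event 18 (EXEC): [IRQ2] PC=1: INC 2 -> ACC=9
Event 19 (EXEC): [IRQ2] PC=2: DEC 4 -> ACC=5
Event 20 (EXEC): [IRQ2] PC=3: IRET -> resume IRQ2 at PC=0 (depth now 1)
Event 21 (EXEC): [IRQ2] PC=0: INC 3 -> ACC=8
Event 22 (INT 0): INT 0 arrives: push (IRQ2, PC=1), enter IRQ0 at PC=0 (depth now 2)
Event 23 (EXEC): [IRQ0] PC=0: INC 4 -> ACC=12
Event 24 (EXEC): [IRQ0] PC=1: DEC 2 -> ACC=10
Event 25 (EXEC): [IRQ0] PC=2: INC 1 -> ACC=11
Event 26 (EXEC): [IRQ0] PC=3: IRET -> resume IRQ2 at PC=1 (depth now 1)
Event 27 (EXEC): [IRQ2] PC=1: INC 2 -> ACC=13
Event 28 (EXEC): [IRQ2] PC=2: DEC 4 -> ACC=9
Event 29 (EXEC): [IRQ2] PC=3: IRET -> resume MAIN at PC=1 (depth now 0)
Event 30 (EXEC): [MAIN] PC=1: DEC 2 -> ACC=7
Event 31 (EXEC): [MAIN] PC=2: INC 3 -> ACC=10
Event 32 (EXEC): [MAIN] PC=3: HALT

Answer: 10 MAIN 0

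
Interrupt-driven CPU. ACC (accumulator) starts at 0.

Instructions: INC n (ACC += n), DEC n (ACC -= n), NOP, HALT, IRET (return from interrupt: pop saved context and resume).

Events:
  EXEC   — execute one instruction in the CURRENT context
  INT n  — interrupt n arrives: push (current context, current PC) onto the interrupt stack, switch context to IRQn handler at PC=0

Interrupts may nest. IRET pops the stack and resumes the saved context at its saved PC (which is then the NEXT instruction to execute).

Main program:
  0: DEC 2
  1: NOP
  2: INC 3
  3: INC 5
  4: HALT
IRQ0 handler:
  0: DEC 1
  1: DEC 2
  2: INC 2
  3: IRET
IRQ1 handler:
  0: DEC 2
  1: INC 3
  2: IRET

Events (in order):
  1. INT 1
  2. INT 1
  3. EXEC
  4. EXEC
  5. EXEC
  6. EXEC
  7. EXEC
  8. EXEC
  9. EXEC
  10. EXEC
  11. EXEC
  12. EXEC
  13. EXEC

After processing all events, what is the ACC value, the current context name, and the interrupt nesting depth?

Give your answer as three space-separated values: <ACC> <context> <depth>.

Answer: 8 MAIN 0

Derivation:
Event 1 (INT 1): INT 1 arrives: push (MAIN, PC=0), enter IRQ1 at PC=0 (depth now 1)
Event 2 (INT 1): INT 1 arrives: push (IRQ1, PC=0), enter IRQ1 at PC=0 (depth now 2)
Event 3 (EXEC): [IRQ1] PC=0: DEC 2 -> ACC=-2
Event 4 (EXEC): [IRQ1] PC=1: INC 3 -> ACC=1
Event 5 (EXEC): [IRQ1] PC=2: IRET -> resume IRQ1 at PC=0 (depth now 1)
Event 6 (EXEC): [IRQ1] PC=0: DEC 2 -> ACC=-1
Event 7 (EXEC): [IRQ1] PC=1: INC 3 -> ACC=2
Event 8 (EXEC): [IRQ1] PC=2: IRET -> resume MAIN at PC=0 (depth now 0)
Event 9 (EXEC): [MAIN] PC=0: DEC 2 -> ACC=0
Event 10 (EXEC): [MAIN] PC=1: NOP
Event 11 (EXEC): [MAIN] PC=2: INC 3 -> ACC=3
Event 12 (EXEC): [MAIN] PC=3: INC 5 -> ACC=8
Event 13 (EXEC): [MAIN] PC=4: HALT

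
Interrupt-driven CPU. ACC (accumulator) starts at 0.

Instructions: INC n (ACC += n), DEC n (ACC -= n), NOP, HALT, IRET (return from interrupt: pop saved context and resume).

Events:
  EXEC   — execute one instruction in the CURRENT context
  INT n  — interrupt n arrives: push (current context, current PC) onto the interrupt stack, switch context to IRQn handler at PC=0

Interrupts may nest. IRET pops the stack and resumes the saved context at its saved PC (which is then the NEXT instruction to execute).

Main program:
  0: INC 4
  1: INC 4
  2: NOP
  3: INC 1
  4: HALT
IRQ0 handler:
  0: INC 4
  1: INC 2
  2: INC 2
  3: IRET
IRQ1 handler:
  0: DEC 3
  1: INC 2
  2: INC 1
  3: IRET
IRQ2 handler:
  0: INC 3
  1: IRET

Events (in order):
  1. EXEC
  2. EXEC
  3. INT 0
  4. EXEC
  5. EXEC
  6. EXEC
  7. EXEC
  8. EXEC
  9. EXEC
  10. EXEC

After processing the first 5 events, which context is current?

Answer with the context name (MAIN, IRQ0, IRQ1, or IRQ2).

Answer: IRQ0

Derivation:
Event 1 (EXEC): [MAIN] PC=0: INC 4 -> ACC=4
Event 2 (EXEC): [MAIN] PC=1: INC 4 -> ACC=8
Event 3 (INT 0): INT 0 arrives: push (MAIN, PC=2), enter IRQ0 at PC=0 (depth now 1)
Event 4 (EXEC): [IRQ0] PC=0: INC 4 -> ACC=12
Event 5 (EXEC): [IRQ0] PC=1: INC 2 -> ACC=14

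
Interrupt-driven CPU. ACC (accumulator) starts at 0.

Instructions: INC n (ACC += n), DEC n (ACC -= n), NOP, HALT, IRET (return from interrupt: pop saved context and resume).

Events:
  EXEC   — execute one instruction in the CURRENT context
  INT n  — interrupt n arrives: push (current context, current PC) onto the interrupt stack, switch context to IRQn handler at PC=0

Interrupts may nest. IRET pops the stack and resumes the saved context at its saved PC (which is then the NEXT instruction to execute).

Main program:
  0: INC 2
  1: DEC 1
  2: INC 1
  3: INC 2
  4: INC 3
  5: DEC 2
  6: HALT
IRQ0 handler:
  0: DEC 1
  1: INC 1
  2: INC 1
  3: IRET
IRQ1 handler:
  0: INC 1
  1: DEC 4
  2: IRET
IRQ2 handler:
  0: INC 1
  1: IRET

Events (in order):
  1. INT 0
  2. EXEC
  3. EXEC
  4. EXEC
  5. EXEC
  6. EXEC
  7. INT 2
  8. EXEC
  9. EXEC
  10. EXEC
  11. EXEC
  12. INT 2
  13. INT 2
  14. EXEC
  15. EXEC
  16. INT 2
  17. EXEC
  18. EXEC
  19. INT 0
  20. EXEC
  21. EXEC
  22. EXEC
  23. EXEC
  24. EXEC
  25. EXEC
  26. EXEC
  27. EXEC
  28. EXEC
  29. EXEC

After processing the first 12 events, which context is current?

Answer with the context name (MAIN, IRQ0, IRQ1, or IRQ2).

Event 1 (INT 0): INT 0 arrives: push (MAIN, PC=0), enter IRQ0 at PC=0 (depth now 1)
Event 2 (EXEC): [IRQ0] PC=0: DEC 1 -> ACC=-1
Event 3 (EXEC): [IRQ0] PC=1: INC 1 -> ACC=0
Event 4 (EXEC): [IRQ0] PC=2: INC 1 -> ACC=1
Event 5 (EXEC): [IRQ0] PC=3: IRET -> resume MAIN at PC=0 (depth now 0)
Event 6 (EXEC): [MAIN] PC=0: INC 2 -> ACC=3
Event 7 (INT 2): INT 2 arrives: push (MAIN, PC=1), enter IRQ2 at PC=0 (depth now 1)
Event 8 (EXEC): [IRQ2] PC=0: INC 1 -> ACC=4
Event 9 (EXEC): [IRQ2] PC=1: IRET -> resume MAIN at PC=1 (depth now 0)
Event 10 (EXEC): [MAIN] PC=1: DEC 1 -> ACC=3
Event 11 (EXEC): [MAIN] PC=2: INC 1 -> ACC=4
Event 12 (INT 2): INT 2 arrives: push (MAIN, PC=3), enter IRQ2 at PC=0 (depth now 1)

Answer: IRQ2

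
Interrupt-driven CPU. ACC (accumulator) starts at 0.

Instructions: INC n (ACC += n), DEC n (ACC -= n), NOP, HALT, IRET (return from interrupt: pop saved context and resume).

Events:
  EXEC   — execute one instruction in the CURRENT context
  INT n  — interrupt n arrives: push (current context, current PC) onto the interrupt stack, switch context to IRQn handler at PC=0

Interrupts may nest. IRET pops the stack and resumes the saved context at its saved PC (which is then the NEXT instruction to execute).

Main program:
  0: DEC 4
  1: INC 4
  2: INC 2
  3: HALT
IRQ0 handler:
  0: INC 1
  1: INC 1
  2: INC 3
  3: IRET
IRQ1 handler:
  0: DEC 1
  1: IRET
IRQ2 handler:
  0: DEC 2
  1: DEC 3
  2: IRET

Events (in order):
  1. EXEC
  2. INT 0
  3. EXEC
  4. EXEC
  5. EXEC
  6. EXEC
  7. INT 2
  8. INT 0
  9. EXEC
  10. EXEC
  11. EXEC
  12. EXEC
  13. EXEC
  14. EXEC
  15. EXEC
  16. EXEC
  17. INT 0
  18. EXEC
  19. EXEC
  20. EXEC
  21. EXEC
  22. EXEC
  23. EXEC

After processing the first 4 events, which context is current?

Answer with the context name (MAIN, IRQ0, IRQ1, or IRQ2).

Event 1 (EXEC): [MAIN] PC=0: DEC 4 -> ACC=-4
Event 2 (INT 0): INT 0 arrives: push (MAIN, PC=1), enter IRQ0 at PC=0 (depth now 1)
Event 3 (EXEC): [IRQ0] PC=0: INC 1 -> ACC=-3
Event 4 (EXEC): [IRQ0] PC=1: INC 1 -> ACC=-2

Answer: IRQ0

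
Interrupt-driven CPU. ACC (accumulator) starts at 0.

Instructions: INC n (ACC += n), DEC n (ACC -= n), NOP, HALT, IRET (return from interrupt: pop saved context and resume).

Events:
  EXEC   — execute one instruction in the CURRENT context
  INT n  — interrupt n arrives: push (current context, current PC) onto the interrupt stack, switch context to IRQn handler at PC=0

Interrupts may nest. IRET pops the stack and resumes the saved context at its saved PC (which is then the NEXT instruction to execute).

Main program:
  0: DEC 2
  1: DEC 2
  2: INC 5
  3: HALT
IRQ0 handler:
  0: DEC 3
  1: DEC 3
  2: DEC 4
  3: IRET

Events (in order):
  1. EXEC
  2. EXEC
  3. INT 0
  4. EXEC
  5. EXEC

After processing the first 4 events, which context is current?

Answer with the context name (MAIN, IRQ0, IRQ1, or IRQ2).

Event 1 (EXEC): [MAIN] PC=0: DEC 2 -> ACC=-2
Event 2 (EXEC): [MAIN] PC=1: DEC 2 -> ACC=-4
Event 3 (INT 0): INT 0 arrives: push (MAIN, PC=2), enter IRQ0 at PC=0 (depth now 1)
Event 4 (EXEC): [IRQ0] PC=0: DEC 3 -> ACC=-7

Answer: IRQ0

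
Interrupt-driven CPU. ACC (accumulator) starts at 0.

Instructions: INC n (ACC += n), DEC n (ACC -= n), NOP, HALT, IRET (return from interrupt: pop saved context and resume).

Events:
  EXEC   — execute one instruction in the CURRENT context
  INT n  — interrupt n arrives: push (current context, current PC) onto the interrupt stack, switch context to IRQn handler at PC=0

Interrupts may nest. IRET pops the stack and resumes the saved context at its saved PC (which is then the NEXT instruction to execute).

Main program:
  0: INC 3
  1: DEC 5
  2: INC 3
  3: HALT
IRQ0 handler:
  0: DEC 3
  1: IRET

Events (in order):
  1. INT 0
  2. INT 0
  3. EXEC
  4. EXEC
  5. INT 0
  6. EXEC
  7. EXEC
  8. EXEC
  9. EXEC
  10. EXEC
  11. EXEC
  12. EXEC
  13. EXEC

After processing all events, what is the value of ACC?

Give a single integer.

Event 1 (INT 0): INT 0 arrives: push (MAIN, PC=0), enter IRQ0 at PC=0 (depth now 1)
Event 2 (INT 0): INT 0 arrives: push (IRQ0, PC=0), enter IRQ0 at PC=0 (depth now 2)
Event 3 (EXEC): [IRQ0] PC=0: DEC 3 -> ACC=-3
Event 4 (EXEC): [IRQ0] PC=1: IRET -> resume IRQ0 at PC=0 (depth now 1)
Event 5 (INT 0): INT 0 arrives: push (IRQ0, PC=0), enter IRQ0 at PC=0 (depth now 2)
Event 6 (EXEC): [IRQ0] PC=0: DEC 3 -> ACC=-6
Event 7 (EXEC): [IRQ0] PC=1: IRET -> resume IRQ0 at PC=0 (depth now 1)
Event 8 (EXEC): [IRQ0] PC=0: DEC 3 -> ACC=-9
Event 9 (EXEC): [IRQ0] PC=1: IRET -> resume MAIN at PC=0 (depth now 0)
Event 10 (EXEC): [MAIN] PC=0: INC 3 -> ACC=-6
Event 11 (EXEC): [MAIN] PC=1: DEC 5 -> ACC=-11
Event 12 (EXEC): [MAIN] PC=2: INC 3 -> ACC=-8
Event 13 (EXEC): [MAIN] PC=3: HALT

Answer: -8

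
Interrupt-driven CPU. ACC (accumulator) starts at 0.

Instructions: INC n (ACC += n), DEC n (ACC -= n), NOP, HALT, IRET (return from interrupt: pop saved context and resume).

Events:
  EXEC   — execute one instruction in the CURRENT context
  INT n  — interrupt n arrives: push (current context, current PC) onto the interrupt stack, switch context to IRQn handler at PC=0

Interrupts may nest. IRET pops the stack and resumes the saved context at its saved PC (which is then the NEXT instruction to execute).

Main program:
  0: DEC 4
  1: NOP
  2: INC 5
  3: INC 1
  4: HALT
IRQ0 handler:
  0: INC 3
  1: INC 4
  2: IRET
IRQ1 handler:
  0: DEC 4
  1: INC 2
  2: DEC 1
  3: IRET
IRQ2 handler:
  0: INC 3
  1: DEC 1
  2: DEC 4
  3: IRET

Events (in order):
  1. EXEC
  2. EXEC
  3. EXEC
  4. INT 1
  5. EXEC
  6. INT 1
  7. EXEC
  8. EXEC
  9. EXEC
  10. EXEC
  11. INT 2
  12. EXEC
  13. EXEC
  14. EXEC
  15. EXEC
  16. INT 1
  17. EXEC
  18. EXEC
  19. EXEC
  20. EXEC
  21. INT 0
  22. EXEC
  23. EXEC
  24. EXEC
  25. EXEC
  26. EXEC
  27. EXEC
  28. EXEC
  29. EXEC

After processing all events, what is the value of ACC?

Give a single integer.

Event 1 (EXEC): [MAIN] PC=0: DEC 4 -> ACC=-4
Event 2 (EXEC): [MAIN] PC=1: NOP
Event 3 (EXEC): [MAIN] PC=2: INC 5 -> ACC=1
Event 4 (INT 1): INT 1 arrives: push (MAIN, PC=3), enter IRQ1 at PC=0 (depth now 1)
Event 5 (EXEC): [IRQ1] PC=0: DEC 4 -> ACC=-3
Event 6 (INT 1): INT 1 arrives: push (IRQ1, PC=1), enter IRQ1 at PC=0 (depth now 2)
Event 7 (EXEC): [IRQ1] PC=0: DEC 4 -> ACC=-7
Event 8 (EXEC): [IRQ1] PC=1: INC 2 -> ACC=-5
Event 9 (EXEC): [IRQ1] PC=2: DEC 1 -> ACC=-6
Event 10 (EXEC): [IRQ1] PC=3: IRET -> resume IRQ1 at PC=1 (depth now 1)
Event 11 (INT 2): INT 2 arrives: push (IRQ1, PC=1), enter IRQ2 at PC=0 (depth now 2)
Event 12 (EXEC): [IRQ2] PC=0: INC 3 -> ACC=-3
Event 13 (EXEC): [IRQ2] PC=1: DEC 1 -> ACC=-4
Event 14 (EXEC): [IRQ2] PC=2: DEC 4 -> ACC=-8
Event 15 (EXEC): [IRQ2] PC=3: IRET -> resume IRQ1 at PC=1 (depth now 1)
Event 16 (INT 1): INT 1 arrives: push (IRQ1, PC=1), enter IRQ1 at PC=0 (depth now 2)
Event 17 (EXEC): [IRQ1] PC=0: DEC 4 -> ACC=-12
Event 18 (EXEC): [IRQ1] PC=1: INC 2 -> ACC=-10
Event 19 (EXEC): [IRQ1] PC=2: DEC 1 -> ACC=-11
Event 20 (EXEC): [IRQ1] PC=3: IRET -> resume IRQ1 at PC=1 (depth now 1)
Event 21 (INT 0): INT 0 arrives: push (IRQ1, PC=1), enter IRQ0 at PC=0 (depth now 2)
Event 22 (EXEC): [IRQ0] PC=0: INC 3 -> ACC=-8
Event 23 (EXEC): [IRQ0] PC=1: INC 4 -> ACC=-4
Event 24 (EXEC): [IRQ0] PC=2: IRET -> resume IRQ1 at PC=1 (depth now 1)
Event 25 (EXEC): [IRQ1] PC=1: INC 2 -> ACC=-2
Event 26 (EXEC): [IRQ1] PC=2: DEC 1 -> ACC=-3
Event 27 (EXEC): [IRQ1] PC=3: IRET -> resume MAIN at PC=3 (depth now 0)
Event 28 (EXEC): [MAIN] PC=3: INC 1 -> ACC=-2
Event 29 (EXEC): [MAIN] PC=4: HALT

Answer: -2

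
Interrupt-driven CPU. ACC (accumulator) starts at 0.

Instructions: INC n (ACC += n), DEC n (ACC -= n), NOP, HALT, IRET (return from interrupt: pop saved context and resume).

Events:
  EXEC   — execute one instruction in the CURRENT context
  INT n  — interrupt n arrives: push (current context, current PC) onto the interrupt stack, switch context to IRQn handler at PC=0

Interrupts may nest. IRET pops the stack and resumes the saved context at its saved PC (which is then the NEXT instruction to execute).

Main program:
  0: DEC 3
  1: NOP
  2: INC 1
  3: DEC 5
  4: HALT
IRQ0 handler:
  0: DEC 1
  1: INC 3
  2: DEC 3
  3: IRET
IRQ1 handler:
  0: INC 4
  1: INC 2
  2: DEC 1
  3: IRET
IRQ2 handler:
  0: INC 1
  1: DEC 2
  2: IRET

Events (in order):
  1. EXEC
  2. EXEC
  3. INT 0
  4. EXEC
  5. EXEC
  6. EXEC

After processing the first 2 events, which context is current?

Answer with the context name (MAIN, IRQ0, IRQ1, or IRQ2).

Event 1 (EXEC): [MAIN] PC=0: DEC 3 -> ACC=-3
Event 2 (EXEC): [MAIN] PC=1: NOP

Answer: MAIN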